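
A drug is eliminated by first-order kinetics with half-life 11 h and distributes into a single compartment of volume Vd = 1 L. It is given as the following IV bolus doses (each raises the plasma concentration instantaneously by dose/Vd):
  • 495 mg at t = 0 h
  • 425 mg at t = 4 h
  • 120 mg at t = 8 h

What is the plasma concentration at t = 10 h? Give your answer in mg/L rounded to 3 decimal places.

k = ln 2 / 11 = 0.06301 per h
Dose 1 (495 mg at t=0 h): 495·exp(−0.06301·10) = 263.598 mg/L
Dose 2 (425 mg at t=4 h): 425·exp(−0.06301·6) = 291.200 mg/L
Dose 3 (120 mg at t=8 h): 120·exp(−0.06301·2) = 105.791 mg/L
C(10) = 263.598 + 291.200 + 105.791 = 660.588 mg/L

660.588 mg/L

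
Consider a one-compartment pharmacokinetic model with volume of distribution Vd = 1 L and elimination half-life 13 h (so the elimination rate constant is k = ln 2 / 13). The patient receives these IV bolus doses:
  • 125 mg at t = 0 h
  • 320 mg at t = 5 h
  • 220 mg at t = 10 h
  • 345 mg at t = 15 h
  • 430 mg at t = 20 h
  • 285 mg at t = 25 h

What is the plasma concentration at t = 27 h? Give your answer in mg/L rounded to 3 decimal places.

k = ln 2 / 13 = 0.05332 per h
Dose 1 (125 mg at t=0 h): 125·exp(−0.05332·27) = 29.627 mg/L
Dose 2 (320 mg at t=5 h): 320·exp(−0.05332·22) = 99.018 mg/L
Dose 3 (220 mg at t=10 h): 220·exp(−0.05332·17) = 88.873 mg/L
Dose 4 (345 mg at t=15 h): 345·exp(−0.05332·12) = 181.947 mg/L
Dose 5 (430 mg at t=20 h): 430·exp(−0.05332·7) = 296.057 mg/L
Dose 6 (285 mg at t=25 h): 285·exp(−0.05332·2) = 256.173 mg/L
C(27) = 29.627 + 99.018 + 88.873 + 181.947 + 296.057 + 256.173 = 951.695 mg/L

951.695 mg/L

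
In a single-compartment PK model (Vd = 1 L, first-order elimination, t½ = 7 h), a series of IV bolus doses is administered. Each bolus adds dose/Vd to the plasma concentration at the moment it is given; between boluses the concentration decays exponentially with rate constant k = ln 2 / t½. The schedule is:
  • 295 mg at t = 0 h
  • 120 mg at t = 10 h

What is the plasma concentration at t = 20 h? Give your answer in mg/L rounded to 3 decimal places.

85.293 mg/L

k = ln 2 / 7 = 0.09902 per h
Dose 1 (295 mg at t=0 h): 295·exp(−0.09902·20) = 40.713 mg/L
Dose 2 (120 mg at t=10 h): 120·exp(−0.09902·10) = 44.580 mg/L
C(20) = 40.713 + 44.580 = 85.293 mg/L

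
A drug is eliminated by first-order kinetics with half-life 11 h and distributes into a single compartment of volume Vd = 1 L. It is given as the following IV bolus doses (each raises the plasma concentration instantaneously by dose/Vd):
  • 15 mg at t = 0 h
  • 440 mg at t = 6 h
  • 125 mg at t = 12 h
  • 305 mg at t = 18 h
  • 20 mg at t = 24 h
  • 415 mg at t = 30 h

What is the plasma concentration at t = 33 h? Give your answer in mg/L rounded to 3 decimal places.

588.813 mg/L

k = ln 2 / 11 = 0.06301 per h
Dose 1 (15 mg at t=0 h): 15·exp(−0.06301·33) = 1.875 mg/L
Dose 2 (440 mg at t=6 h): 440·exp(−0.06301·27) = 80.271 mg/L
Dose 3 (125 mg at t=12 h): 125·exp(−0.06301·21) = 33.283 mg/L
Dose 4 (305 mg at t=18 h): 305·exp(−0.06301·15) = 118.523 mg/L
Dose 5 (20 mg at t=24 h): 20·exp(−0.06301·9) = 11.343 mg/L
Dose 6 (415 mg at t=30 h): 415·exp(−0.06301·3) = 343.518 mg/L
C(33) = 1.875 + 80.271 + 33.283 + 118.523 + 11.343 + 343.518 = 588.813 mg/L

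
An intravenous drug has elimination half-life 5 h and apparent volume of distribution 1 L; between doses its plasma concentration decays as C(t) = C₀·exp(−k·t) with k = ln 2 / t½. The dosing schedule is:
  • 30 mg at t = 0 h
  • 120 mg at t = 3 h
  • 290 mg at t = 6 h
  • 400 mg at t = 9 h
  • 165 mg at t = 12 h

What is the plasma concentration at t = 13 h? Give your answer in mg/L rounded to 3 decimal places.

k = ln 2 / 5 = 0.13863 per h
Dose 1 (30 mg at t=0 h): 30·exp(−0.13863·13) = 4.948 mg/L
Dose 2 (120 mg at t=3 h): 120·exp(−0.13863·10) = 30.000 mg/L
Dose 3 (290 mg at t=6 h): 290·exp(−0.13863·7) = 109.889 mg/L
Dose 4 (400 mg at t=9 h): 400·exp(−0.13863·4) = 229.740 mg/L
Dose 5 (165 mg at t=12 h): 165·exp(−0.13863·1) = 143.641 mg/L
C(13) = 4.948 + 30.000 + 109.889 + 229.740 + 143.641 = 518.218 mg/L

518.218 mg/L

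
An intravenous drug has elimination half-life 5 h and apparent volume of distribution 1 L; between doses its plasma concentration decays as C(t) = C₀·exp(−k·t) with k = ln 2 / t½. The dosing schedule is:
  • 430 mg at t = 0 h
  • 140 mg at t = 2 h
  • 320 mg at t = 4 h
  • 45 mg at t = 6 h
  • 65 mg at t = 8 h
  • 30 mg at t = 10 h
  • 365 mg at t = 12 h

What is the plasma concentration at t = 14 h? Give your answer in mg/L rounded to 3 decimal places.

505.254 mg/L

k = ln 2 / 5 = 0.13863 per h
Dose 1 (430 mg at t=0 h): 430·exp(−0.13863·14) = 61.743 mg/L
Dose 2 (140 mg at t=2 h): 140·exp(−0.13863·12) = 26.525 mg/L
Dose 3 (320 mg at t=4 h): 320·exp(−0.13863·10) = 80.000 mg/L
Dose 4 (45 mg at t=6 h): 45·exp(−0.13863·8) = 14.844 mg/L
Dose 5 (65 mg at t=8 h): 65·exp(−0.13863·6) = 28.293 mg/L
Dose 6 (30 mg at t=10 h): 30·exp(−0.13863·4) = 17.230 mg/L
Dose 7 (365 mg at t=12 h): 365·exp(−0.13863·2) = 276.618 mg/L
C(14) = 61.743 + 26.525 + 80.000 + 14.844 + 28.293 + 17.230 + 276.618 = 505.254 mg/L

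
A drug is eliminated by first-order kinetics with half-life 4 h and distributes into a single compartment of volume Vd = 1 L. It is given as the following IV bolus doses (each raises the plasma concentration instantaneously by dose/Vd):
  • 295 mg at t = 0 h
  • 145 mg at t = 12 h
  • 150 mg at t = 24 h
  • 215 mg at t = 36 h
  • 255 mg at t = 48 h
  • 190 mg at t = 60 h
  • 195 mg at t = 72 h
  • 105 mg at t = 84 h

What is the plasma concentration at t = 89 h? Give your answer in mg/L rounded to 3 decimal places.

55.877 mg/L

k = ln 2 / 4 = 0.17329 per h
Dose 1 (295 mg at t=0 h): 295·exp(−0.17329·89) = 0.000 mg/L
Dose 2 (145 mg at t=12 h): 145·exp(−0.17329·77) = 0.000 mg/L
Dose 3 (150 mg at t=24 h): 150·exp(−0.17329·65) = 0.002 mg/L
Dose 4 (215 mg at t=36 h): 215·exp(−0.17329·53) = 0.022 mg/L
Dose 5 (255 mg at t=48 h): 255·exp(−0.17329·41) = 0.209 mg/L
Dose 6 (190 mg at t=60 h): 190·exp(−0.17329·29) = 1.248 mg/L
Dose 7 (195 mg at t=72 h): 195·exp(−0.17329·17) = 10.248 mg/L
Dose 8 (105 mg at t=84 h): 105·exp(−0.17329·5) = 44.147 mg/L
C(89) = 0.000 + 0.000 + 0.002 + 0.022 + 0.209 + 1.248 + 10.248 + 44.147 = 55.877 mg/L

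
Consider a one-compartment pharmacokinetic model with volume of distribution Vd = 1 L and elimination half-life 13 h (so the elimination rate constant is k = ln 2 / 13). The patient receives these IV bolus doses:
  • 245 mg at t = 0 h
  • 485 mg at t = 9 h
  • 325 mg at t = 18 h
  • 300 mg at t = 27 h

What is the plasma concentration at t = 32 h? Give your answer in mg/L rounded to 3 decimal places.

570.620 mg/L

k = ln 2 / 13 = 0.05332 per h
Dose 1 (245 mg at t=0 h): 245·exp(−0.05332·32) = 44.480 mg/L
Dose 2 (485 mg at t=9 h): 485·exp(−0.05332·23) = 142.282 mg/L
Dose 3 (325 mg at t=18 h): 325·exp(−0.05332·14) = 154.063 mg/L
Dose 4 (300 mg at t=27 h): 300·exp(−0.05332·5) = 229.795 mg/L
C(32) = 44.480 + 142.282 + 154.063 + 229.795 = 570.620 mg/L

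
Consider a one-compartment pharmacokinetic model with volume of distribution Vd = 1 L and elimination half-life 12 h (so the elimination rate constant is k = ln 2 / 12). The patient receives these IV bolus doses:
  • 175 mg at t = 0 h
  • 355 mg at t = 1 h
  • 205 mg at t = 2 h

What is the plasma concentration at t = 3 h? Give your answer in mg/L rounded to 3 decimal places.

656.920 mg/L

k = ln 2 / 12 = 0.05776 per h
Dose 1 (175 mg at t=0 h): 175·exp(−0.05776·3) = 147.157 mg/L
Dose 2 (355 mg at t=1 h): 355·exp(−0.05776·2) = 316.269 mg/L
Dose 3 (205 mg at t=2 h): 205·exp(−0.05776·1) = 193.494 mg/L
C(3) = 147.157 + 316.269 + 193.494 = 656.920 mg/L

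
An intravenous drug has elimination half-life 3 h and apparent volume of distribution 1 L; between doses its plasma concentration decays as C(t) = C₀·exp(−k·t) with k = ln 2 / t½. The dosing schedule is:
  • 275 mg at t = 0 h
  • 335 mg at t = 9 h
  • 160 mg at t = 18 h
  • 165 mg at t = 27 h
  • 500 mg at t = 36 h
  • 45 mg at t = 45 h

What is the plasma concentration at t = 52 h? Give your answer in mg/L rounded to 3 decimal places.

21.922 mg/L

k = ln 2 / 3 = 0.23105 per h
Dose 1 (275 mg at t=0 h): 275·exp(−0.23105·52) = 0.002 mg/L
Dose 2 (335 mg at t=9 h): 335·exp(−0.23105·43) = 0.016 mg/L
Dose 3 (160 mg at t=18 h): 160·exp(−0.23105·34) = 0.062 mg/L
Dose 4 (165 mg at t=27 h): 165·exp(−0.23105·25) = 0.512 mg/L
Dose 5 (500 mg at t=36 h): 500·exp(−0.23105·16) = 12.402 mg/L
Dose 6 (45 mg at t=45 h): 45·exp(−0.23105·7) = 8.929 mg/L
C(52) = 0.002 + 0.016 + 0.062 + 0.512 + 12.402 + 8.929 = 21.922 mg/L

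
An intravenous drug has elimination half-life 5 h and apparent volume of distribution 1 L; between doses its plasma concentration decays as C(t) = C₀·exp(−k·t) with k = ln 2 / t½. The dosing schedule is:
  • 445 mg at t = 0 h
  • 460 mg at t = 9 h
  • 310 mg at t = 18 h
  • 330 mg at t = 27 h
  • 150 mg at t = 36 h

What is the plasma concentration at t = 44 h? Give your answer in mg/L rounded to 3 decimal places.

k = ln 2 / 5 = 0.13863 per h
Dose 1 (445 mg at t=0 h): 445·exp(−0.13863·44) = 0.998 mg/L
Dose 2 (460 mg at t=9 h): 460·exp(−0.13863·35) = 3.594 mg/L
Dose 3 (310 mg at t=18 h): 310·exp(−0.13863·26) = 8.433 mg/L
Dose 4 (330 mg at t=27 h): 330·exp(−0.13863·17) = 31.262 mg/L
Dose 5 (150 mg at t=36 h): 150·exp(−0.13863·8) = 49.482 mg/L
C(44) = 0.998 + 3.594 + 8.433 + 31.262 + 49.482 = 93.769 mg/L

93.769 mg/L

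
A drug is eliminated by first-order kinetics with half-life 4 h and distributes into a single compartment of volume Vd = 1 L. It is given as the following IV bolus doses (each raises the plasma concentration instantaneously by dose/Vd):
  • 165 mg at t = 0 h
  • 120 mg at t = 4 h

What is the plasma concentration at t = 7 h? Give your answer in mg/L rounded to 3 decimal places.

k = ln 2 / 4 = 0.17329 per h
Dose 1 (165 mg at t=0 h): 165·exp(−0.17329·7) = 49.055 mg/L
Dose 2 (120 mg at t=4 h): 120·exp(−0.17329·3) = 71.352 mg/L
C(7) = 49.055 + 71.352 = 120.407 mg/L

120.407 mg/L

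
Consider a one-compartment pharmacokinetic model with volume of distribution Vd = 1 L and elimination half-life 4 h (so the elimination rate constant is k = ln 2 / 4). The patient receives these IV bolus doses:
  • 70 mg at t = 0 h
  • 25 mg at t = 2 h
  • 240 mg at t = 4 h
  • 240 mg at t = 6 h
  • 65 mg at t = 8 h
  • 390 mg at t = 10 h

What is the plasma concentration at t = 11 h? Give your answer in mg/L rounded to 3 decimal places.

k = ln 2 / 4 = 0.17329 per h
Dose 1 (70 mg at t=0 h): 70·exp(−0.17329·11) = 10.406 mg/L
Dose 2 (25 mg at t=2 h): 25·exp(−0.17329·9) = 5.256 mg/L
Dose 3 (240 mg at t=4 h): 240·exp(−0.17329·7) = 71.352 mg/L
Dose 4 (240 mg at t=6 h): 240·exp(−0.17329·5) = 100.908 mg/L
Dose 5 (65 mg at t=8 h): 65·exp(−0.17329·3) = 38.649 mg/L
Dose 6 (390 mg at t=10 h): 390·exp(−0.17329·1) = 327.950 mg/L
C(11) = 10.406 + 5.256 + 71.352 + 100.908 + 38.649 + 327.950 = 554.520 mg/L

554.520 mg/L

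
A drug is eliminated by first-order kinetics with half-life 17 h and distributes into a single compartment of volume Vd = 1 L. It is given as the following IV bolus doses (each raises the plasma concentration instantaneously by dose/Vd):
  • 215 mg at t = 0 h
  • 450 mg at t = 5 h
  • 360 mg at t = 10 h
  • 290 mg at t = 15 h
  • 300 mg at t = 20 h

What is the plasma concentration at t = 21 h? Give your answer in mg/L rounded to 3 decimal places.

k = ln 2 / 17 = 0.04077 per h
Dose 1 (215 mg at t=0 h): 215·exp(−0.04077·21) = 91.323 mg/L
Dose 2 (450 mg at t=5 h): 450·exp(−0.04077·16) = 234.364 mg/L
Dose 3 (360 mg at t=10 h): 360·exp(−0.04077·11) = 229.889 mg/L
Dose 4 (290 mg at t=15 h): 290·exp(−0.04077·6) = 227.066 mg/L
Dose 5 (300 mg at t=20 h): 300·exp(−0.04077·1) = 288.014 mg/L
C(21) = 91.323 + 234.364 + 229.889 + 227.066 + 288.014 = 1070.655 mg/L

1070.655 mg/L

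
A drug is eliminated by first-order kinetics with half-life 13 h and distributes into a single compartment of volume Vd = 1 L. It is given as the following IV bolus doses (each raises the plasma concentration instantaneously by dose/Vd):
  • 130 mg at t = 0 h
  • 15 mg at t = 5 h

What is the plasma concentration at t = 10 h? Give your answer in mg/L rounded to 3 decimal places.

87.765 mg/L

k = ln 2 / 13 = 0.05332 per h
Dose 1 (130 mg at t=0 h): 130·exp(−0.05332·10) = 76.275 mg/L
Dose 2 (15 mg at t=5 h): 15·exp(−0.05332·5) = 11.490 mg/L
C(10) = 76.275 + 11.490 = 87.765 mg/L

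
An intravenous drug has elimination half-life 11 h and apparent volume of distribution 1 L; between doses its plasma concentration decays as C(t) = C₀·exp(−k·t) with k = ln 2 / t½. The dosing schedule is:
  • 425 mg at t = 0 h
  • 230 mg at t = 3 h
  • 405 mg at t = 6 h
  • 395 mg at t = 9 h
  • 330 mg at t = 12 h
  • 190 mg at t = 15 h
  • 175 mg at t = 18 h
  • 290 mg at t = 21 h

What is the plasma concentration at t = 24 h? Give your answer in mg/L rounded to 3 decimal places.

k = ln 2 / 11 = 0.06301 per h
Dose 1 (425 mg at t=0 h): 425·exp(−0.06301·24) = 93.669 mg/L
Dose 2 (230 mg at t=3 h): 230·exp(−0.06301·21) = 61.240 mg/L
Dose 3 (405 mg at t=6 h): 405·exp(−0.06301·18) = 130.275 mg/L
Dose 4 (395 mg at t=9 h): 395·exp(−0.06301·15) = 153.498 mg/L
Dose 5 (330 mg at t=12 h): 330·exp(−0.06301·12) = 154.924 mg/L
Dose 6 (190 mg at t=15 h): 190·exp(−0.06301·9) = 107.760 mg/L
Dose 7 (175 mg at t=18 h): 175·exp(−0.06301·6) = 119.906 mg/L
Dose 8 (290 mg at t=21 h): 290·exp(−0.06301·3) = 240.048 mg/L
C(24) = 93.669 + 61.240 + 130.275 + 153.498 + 154.924 + 107.760 + 119.906 + 240.048 = 1061.319 mg/L

1061.319 mg/L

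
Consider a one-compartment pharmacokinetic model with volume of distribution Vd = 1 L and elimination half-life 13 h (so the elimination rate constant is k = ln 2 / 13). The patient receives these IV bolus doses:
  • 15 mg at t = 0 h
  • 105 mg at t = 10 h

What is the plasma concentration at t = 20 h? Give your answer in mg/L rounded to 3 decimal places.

k = ln 2 / 13 = 0.05332 per h
Dose 1 (15 mg at t=0 h): 15·exp(−0.05332·20) = 5.164 mg/L
Dose 2 (105 mg at t=10 h): 105·exp(−0.05332·10) = 61.607 mg/L
C(20) = 5.164 + 61.607 = 66.770 mg/L

66.770 mg/L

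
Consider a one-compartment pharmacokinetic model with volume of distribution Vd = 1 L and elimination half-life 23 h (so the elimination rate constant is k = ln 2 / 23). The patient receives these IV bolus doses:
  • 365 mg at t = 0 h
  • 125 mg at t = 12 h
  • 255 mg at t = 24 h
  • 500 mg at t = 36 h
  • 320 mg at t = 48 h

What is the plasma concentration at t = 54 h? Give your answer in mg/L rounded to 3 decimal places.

k = ln 2 / 23 = 0.03014 per h
Dose 1 (365 mg at t=0 h): 365·exp(−0.03014·54) = 71.701 mg/L
Dose 2 (125 mg at t=12 h): 125·exp(−0.03014·42) = 35.254 mg/L
Dose 3 (255 mg at t=24 h): 255·exp(−0.03014·30) = 103.251 mg/L
Dose 4 (500 mg at t=36 h): 500·exp(−0.03014·18) = 290.657 mg/L
Dose 5 (320 mg at t=48 h): 320·exp(−0.03014·6) = 267.067 mg/L
C(54) = 71.701 + 35.254 + 103.251 + 290.657 + 267.067 = 767.930 mg/L

767.930 mg/L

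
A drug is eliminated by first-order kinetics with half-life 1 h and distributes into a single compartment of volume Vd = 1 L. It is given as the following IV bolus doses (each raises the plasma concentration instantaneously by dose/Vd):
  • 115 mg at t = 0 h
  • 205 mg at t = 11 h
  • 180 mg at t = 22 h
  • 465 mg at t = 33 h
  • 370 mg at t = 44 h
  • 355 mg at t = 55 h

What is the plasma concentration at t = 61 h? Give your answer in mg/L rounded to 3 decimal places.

k = ln 2 / 1 = 0.69315 per h
Dose 1 (115 mg at t=0 h): 115·exp(−0.69315·61) = 0.000 mg/L
Dose 2 (205 mg at t=11 h): 205·exp(−0.69315·50) = 0.000 mg/L
Dose 3 (180 mg at t=22 h): 180·exp(−0.69315·39) = 0.000 mg/L
Dose 4 (465 mg at t=33 h): 465·exp(−0.69315·28) = 0.000 mg/L
Dose 5 (370 mg at t=44 h): 370·exp(−0.69315·17) = 0.003 mg/L
Dose 6 (355 mg at t=55 h): 355·exp(−0.69315·6) = 5.547 mg/L
C(61) = 0.000 + 0.000 + 0.000 + 0.000 + 0.003 + 5.547 = 5.550 mg/L

5.550 mg/L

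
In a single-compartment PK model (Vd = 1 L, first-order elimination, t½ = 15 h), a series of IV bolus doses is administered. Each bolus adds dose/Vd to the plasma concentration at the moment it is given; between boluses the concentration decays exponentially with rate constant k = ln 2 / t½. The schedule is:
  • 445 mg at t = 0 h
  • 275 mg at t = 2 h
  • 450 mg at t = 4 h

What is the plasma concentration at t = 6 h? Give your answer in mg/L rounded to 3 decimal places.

976.112 mg/L

k = ln 2 / 15 = 0.04621 per h
Dose 1 (445 mg at t=0 h): 445·exp(−0.04621·6) = 337.247 mg/L
Dose 2 (275 mg at t=2 h): 275·exp(−0.04621·4) = 228.590 mg/L
Dose 3 (450 mg at t=4 h): 450·exp(−0.04621·2) = 410.275 mg/L
C(6) = 337.247 + 228.590 + 410.275 = 976.112 mg/L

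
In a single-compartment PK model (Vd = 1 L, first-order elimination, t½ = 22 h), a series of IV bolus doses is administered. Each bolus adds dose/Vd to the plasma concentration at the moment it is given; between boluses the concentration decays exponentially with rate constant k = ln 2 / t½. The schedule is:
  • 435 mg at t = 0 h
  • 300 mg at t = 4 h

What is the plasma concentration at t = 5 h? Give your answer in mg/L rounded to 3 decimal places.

k = ln 2 / 22 = 0.03151 per h
Dose 1 (435 mg at t=0 h): 435·exp(−0.03151·5) = 371.598 mg/L
Dose 2 (300 mg at t=4 h): 300·exp(−0.03151·1) = 290.695 mg/L
C(5) = 371.598 + 290.695 = 662.293 mg/L

662.293 mg/L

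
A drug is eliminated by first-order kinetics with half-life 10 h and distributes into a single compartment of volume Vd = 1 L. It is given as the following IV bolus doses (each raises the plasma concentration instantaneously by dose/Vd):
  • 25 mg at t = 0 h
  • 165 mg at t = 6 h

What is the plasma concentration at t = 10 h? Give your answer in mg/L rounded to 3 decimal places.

k = ln 2 / 10 = 0.06931 per h
Dose 1 (25 mg at t=0 h): 25·exp(−0.06931·10) = 12.500 mg/L
Dose 2 (165 mg at t=6 h): 165·exp(−0.06931·4) = 125.047 mg/L
C(10) = 12.500 + 125.047 = 137.547 mg/L

137.547 mg/L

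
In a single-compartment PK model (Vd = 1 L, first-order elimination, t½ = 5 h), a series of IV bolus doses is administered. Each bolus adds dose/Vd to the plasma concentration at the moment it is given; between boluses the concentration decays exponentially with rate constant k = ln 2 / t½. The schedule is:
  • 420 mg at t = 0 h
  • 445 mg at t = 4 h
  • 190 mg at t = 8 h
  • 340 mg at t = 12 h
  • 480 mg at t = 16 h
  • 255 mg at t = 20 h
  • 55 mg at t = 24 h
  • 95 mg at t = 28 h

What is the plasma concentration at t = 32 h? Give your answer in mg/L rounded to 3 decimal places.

215.471 mg/L

k = ln 2 / 5 = 0.13863 per h
Dose 1 (420 mg at t=0 h): 420·exp(−0.13863·32) = 4.973 mg/L
Dose 2 (445 mg at t=4 h): 445·exp(−0.13863·28) = 9.175 mg/L
Dose 3 (190 mg at t=8 h): 190·exp(−0.13863·24) = 6.820 mg/L
Dose 4 (340 mg at t=12 h): 340·exp(−0.13863·20) = 21.250 mg/L
Dose 5 (480 mg at t=16 h): 480·exp(−0.13863·16) = 52.233 mg/L
Dose 6 (255 mg at t=20 h): 255·exp(−0.13863·12) = 48.313 mg/L
Dose 7 (55 mg at t=24 h): 55·exp(−0.13863·8) = 18.143 mg/L
Dose 8 (95 mg at t=28 h): 95·exp(−0.13863·4) = 54.563 mg/L
C(32) = 4.973 + 9.175 + 6.820 + 21.250 + 52.233 + 48.313 + 18.143 + 54.563 = 215.471 mg/L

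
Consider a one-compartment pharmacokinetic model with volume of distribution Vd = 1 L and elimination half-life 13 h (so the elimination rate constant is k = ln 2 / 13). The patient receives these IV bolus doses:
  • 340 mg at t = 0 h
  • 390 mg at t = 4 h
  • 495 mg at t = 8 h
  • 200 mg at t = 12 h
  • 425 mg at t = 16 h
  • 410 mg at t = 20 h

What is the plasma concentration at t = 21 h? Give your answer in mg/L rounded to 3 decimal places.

k = ln 2 / 13 = 0.05332 per h
Dose 1 (340 mg at t=0 h): 340·exp(−0.05332·21) = 110.968 mg/L
Dose 2 (390 mg at t=4 h): 390·exp(−0.05332·17) = 157.547 mg/L
Dose 3 (495 mg at t=8 h): 495·exp(−0.05332·13) = 247.500 mg/L
Dose 4 (200 mg at t=12 h): 200·exp(−0.05332·9) = 123.773 mg/L
Dose 5 (425 mg at t=16 h): 425·exp(−0.05332·5) = 325.543 mg/L
Dose 6 (410 mg at t=20 h): 410·exp(−0.05332·1) = 388.712 mg/L
C(21) = 110.968 + 157.547 + 247.500 + 123.773 + 325.543 + 388.712 = 1354.043 mg/L

1354.043 mg/L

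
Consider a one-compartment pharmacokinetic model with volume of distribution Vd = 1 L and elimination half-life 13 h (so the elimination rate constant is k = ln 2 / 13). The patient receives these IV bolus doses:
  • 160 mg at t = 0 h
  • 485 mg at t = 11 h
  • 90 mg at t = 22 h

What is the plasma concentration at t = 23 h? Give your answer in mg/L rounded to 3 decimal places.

k = ln 2 / 13 = 0.05332 per h
Dose 1 (160 mg at t=0 h): 160·exp(−0.05332·23) = 46.938 mg/L
Dose 2 (485 mg at t=11 h): 485·exp(−0.05332·12) = 255.781 mg/L
Dose 3 (90 mg at t=22 h): 90·exp(−0.05332·1) = 85.327 mg/L
C(23) = 46.938 + 255.781 + 85.327 = 388.046 mg/L

388.046 mg/L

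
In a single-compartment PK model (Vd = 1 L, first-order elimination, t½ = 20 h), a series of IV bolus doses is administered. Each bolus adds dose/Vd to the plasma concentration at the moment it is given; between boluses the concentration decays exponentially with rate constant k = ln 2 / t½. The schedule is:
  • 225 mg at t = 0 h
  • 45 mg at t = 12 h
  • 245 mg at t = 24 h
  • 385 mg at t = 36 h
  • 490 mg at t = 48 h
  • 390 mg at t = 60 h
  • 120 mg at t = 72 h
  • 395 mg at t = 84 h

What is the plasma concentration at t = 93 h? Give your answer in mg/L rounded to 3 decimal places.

k = ln 2 / 20 = 0.03466 per h
Dose 1 (225 mg at t=0 h): 225·exp(−0.03466·93) = 8.962 mg/L
Dose 2 (45 mg at t=12 h): 45·exp(−0.03466·81) = 2.717 mg/L
Dose 3 (245 mg at t=24 h): 245·exp(−0.03466·69) = 22.419 mg/L
Dose 4 (385 mg at t=36 h): 385·exp(−0.03466·57) = 53.398 mg/L
Dose 5 (490 mg at t=48 h): 490·exp(−0.03466·45) = 103.010 mg/L
Dose 6 (390 mg at t=60 h): 390·exp(−0.03466·33) = 124.270 mg/L
Dose 7 (120 mg at t=72 h): 120·exp(−0.03466·21) = 57.956 mg/L
Dose 8 (395 mg at t=84 h): 395·exp(−0.03466·9) = 289.157 mg/L
C(93) = 8.962 + 2.717 + 22.419 + 53.398 + 103.010 + 124.270 + 57.956 + 289.157 = 661.888 mg/L

661.888 mg/L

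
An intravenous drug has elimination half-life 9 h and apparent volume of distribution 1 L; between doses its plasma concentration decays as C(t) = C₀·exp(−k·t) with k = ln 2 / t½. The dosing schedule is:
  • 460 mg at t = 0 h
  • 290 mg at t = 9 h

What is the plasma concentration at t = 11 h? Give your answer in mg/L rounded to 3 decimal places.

445.767 mg/L

k = ln 2 / 9 = 0.07702 per h
Dose 1 (460 mg at t=0 h): 460·exp(−0.07702·11) = 197.166 mg/L
Dose 2 (290 mg at t=9 h): 290·exp(−0.07702·2) = 248.601 mg/L
C(11) = 197.166 + 248.601 = 445.767 mg/L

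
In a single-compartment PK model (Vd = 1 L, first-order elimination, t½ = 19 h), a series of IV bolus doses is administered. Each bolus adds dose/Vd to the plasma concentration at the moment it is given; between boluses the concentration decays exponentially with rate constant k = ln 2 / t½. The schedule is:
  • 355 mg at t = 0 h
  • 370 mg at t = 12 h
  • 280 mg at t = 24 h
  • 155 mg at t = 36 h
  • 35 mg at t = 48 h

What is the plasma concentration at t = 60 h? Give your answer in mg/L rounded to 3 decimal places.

k = ln 2 / 19 = 0.03648 per h
Dose 1 (355 mg at t=0 h): 355·exp(−0.03648·60) = 39.775 mg/L
Dose 2 (370 mg at t=12 h): 370·exp(−0.03648·48) = 64.225 mg/L
Dose 3 (280 mg at t=24 h): 280·exp(−0.03648·36) = 75.298 mg/L
Dose 4 (155 mg at t=36 h): 155·exp(−0.03648·24) = 64.578 mg/L
Dose 5 (35 mg at t=48 h): 35·exp(−0.03648·12) = 22.591 mg/L
C(60) = 39.775 + 64.225 + 75.298 + 64.578 + 22.591 = 266.467 mg/L

266.467 mg/L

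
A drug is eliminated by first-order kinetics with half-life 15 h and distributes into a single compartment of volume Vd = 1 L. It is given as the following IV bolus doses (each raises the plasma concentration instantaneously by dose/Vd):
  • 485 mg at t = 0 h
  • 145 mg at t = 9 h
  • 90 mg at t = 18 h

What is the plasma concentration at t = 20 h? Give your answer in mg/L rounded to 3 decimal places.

361.747 mg/L

k = ln 2 / 15 = 0.04621 per h
Dose 1 (485 mg at t=0 h): 485·exp(−0.04621·20) = 192.472 mg/L
Dose 2 (145 mg at t=9 h): 145·exp(−0.04621·11) = 87.219 mg/L
Dose 3 (90 mg at t=18 h): 90·exp(−0.04621·2) = 82.055 mg/L
C(20) = 192.472 + 87.219 + 82.055 = 361.747 mg/L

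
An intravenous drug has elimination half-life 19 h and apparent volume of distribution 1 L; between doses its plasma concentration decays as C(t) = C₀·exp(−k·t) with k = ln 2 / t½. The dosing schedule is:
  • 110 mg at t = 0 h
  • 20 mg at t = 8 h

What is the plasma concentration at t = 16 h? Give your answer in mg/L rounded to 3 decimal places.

76.299 mg/L

k = ln 2 / 19 = 0.03648 per h
Dose 1 (110 mg at t=0 h): 110·exp(−0.03648·16) = 61.361 mg/L
Dose 2 (20 mg at t=8 h): 20·exp(−0.03648·8) = 14.938 mg/L
C(16) = 61.361 + 14.938 = 76.299 mg/L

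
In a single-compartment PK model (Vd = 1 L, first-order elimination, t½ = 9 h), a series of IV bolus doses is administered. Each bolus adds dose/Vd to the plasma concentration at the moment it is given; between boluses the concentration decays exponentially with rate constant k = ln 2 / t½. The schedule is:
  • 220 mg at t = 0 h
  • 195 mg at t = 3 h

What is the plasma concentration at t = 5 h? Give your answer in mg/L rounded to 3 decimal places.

k = ln 2 / 9 = 0.07702 per h
Dose 1 (220 mg at t=0 h): 220·exp(−0.07702·5) = 149.687 mg/L
Dose 2 (195 mg at t=3 h): 195·exp(−0.07702·2) = 167.163 mg/L
C(5) = 149.687 + 167.163 = 316.849 mg/L

316.849 mg/L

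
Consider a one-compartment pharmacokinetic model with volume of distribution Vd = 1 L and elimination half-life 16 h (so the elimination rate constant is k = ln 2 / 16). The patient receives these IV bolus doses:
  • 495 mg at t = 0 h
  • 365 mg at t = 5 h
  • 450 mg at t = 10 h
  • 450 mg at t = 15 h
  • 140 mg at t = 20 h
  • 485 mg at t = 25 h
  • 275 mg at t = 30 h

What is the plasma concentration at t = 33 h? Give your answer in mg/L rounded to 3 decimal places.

1263.634 mg/L

k = ln 2 / 16 = 0.04332 per h
Dose 1 (495 mg at t=0 h): 495·exp(−0.04332·33) = 118.503 mg/L
Dose 2 (365 mg at t=5 h): 365·exp(−0.04332·28) = 108.515 mg/L
Dose 3 (450 mg at t=10 h): 450·exp(−0.04332·23) = 166.143 mg/L
Dose 4 (450 mg at t=15 h): 450·exp(−0.04332·18) = 206.326 mg/L
Dose 5 (140 mg at t=20 h): 140·exp(−0.04332·13) = 79.715 mg/L
Dose 6 (485 mg at t=25 h): 485·exp(−0.04332·8) = 342.947 mg/L
Dose 7 (275 mg at t=30 h): 275·exp(−0.04332·3) = 241.485 mg/L
C(33) = 118.503 + 108.515 + 166.143 + 206.326 + 79.715 + 342.947 + 241.485 = 1263.634 mg/L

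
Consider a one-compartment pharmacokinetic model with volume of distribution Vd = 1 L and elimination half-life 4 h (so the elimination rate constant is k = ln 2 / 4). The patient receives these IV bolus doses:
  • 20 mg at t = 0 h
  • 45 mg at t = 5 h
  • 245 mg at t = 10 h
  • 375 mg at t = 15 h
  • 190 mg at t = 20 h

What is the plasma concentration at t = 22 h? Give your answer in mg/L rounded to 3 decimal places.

k = ln 2 / 4 = 0.17329 per h
Dose 1 (20 mg at t=0 h): 20·exp(−0.17329·22) = 0.442 mg/L
Dose 2 (45 mg at t=5 h): 45·exp(−0.17329·17) = 2.365 mg/L
Dose 3 (245 mg at t=10 h): 245·exp(−0.17329·12) = 30.625 mg/L
Dose 4 (375 mg at t=15 h): 375·exp(−0.17329·7) = 111.488 mg/L
Dose 5 (190 mg at t=20 h): 190·exp(−0.17329·2) = 134.350 mg/L
C(22) = 0.442 + 2.365 + 30.625 + 111.488 + 134.350 = 279.270 mg/L

279.270 mg/L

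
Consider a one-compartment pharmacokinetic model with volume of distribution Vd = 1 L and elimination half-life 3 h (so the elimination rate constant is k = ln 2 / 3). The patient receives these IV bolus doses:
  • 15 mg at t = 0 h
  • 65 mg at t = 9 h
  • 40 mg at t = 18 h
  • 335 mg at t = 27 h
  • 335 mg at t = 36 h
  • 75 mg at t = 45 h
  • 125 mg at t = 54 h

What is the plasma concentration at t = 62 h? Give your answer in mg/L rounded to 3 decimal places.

22.092 mg/L

k = ln 2 / 3 = 0.23105 per h
Dose 1 (15 mg at t=0 h): 15·exp(−0.23105·62) = 0.000 mg/L
Dose 2 (65 mg at t=9 h): 65·exp(−0.23105·53) = 0.000 mg/L
Dose 3 (40 mg at t=18 h): 40·exp(−0.23105·44) = 0.002 mg/L
Dose 4 (335 mg at t=27 h): 335·exp(−0.23105·35) = 0.103 mg/L
Dose 5 (335 mg at t=36 h): 335·exp(−0.23105·26) = 0.824 mg/L
Dose 6 (75 mg at t=45 h): 75·exp(−0.23105·17) = 1.476 mg/L
Dose 7 (125 mg at t=54 h): 125·exp(−0.23105·8) = 19.686 mg/L
C(62) = 0.000 + 0.000 + 0.002 + 0.103 + 0.824 + 1.476 + 19.686 = 22.092 mg/L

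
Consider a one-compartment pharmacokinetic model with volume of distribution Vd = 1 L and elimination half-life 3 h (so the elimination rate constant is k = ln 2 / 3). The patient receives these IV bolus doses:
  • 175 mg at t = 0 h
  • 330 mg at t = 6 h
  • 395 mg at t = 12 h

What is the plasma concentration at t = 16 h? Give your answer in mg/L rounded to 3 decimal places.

193.837 mg/L

k = ln 2 / 3 = 0.23105 per h
Dose 1 (175 mg at t=0 h): 175·exp(−0.23105·16) = 4.341 mg/L
Dose 2 (330 mg at t=6 h): 330·exp(−0.23105·10) = 32.740 mg/L
Dose 3 (395 mg at t=12 h): 395·exp(−0.23105·4) = 156.756 mg/L
C(16) = 4.341 + 32.740 + 156.756 = 193.837 mg/L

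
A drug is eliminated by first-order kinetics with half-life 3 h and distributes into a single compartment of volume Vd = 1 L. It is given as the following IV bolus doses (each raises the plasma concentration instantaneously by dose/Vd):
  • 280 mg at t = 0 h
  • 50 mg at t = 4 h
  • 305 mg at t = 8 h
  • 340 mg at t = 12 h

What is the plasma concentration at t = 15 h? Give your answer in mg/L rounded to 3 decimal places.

243.207 mg/L

k = ln 2 / 3 = 0.23105 per h
Dose 1 (280 mg at t=0 h): 280·exp(−0.23105·15) = 8.750 mg/L
Dose 2 (50 mg at t=4 h): 50·exp(−0.23105·11) = 3.937 mg/L
Dose 3 (305 mg at t=8 h): 305·exp(−0.23105·7) = 60.520 mg/L
Dose 4 (340 mg at t=12 h): 340·exp(−0.23105·3) = 170.000 mg/L
C(15) = 8.750 + 3.937 + 60.520 + 170.000 = 243.207 mg/L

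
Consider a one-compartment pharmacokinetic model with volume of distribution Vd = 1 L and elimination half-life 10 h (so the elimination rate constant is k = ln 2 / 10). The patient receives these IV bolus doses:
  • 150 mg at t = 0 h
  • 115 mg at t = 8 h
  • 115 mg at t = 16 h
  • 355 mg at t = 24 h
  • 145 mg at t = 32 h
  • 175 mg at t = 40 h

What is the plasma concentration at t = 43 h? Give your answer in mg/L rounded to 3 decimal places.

340.386 mg/L

k = ln 2 / 10 = 0.06931 per h
Dose 1 (150 mg at t=0 h): 150·exp(−0.06931·43) = 7.615 mg/L
Dose 2 (115 mg at t=8 h): 115·exp(−0.06931·35) = 10.165 mg/L
Dose 3 (115 mg at t=16 h): 115·exp(−0.06931·27) = 17.698 mg/L
Dose 4 (355 mg at t=24 h): 355·exp(−0.06931·19) = 95.120 mg/L
Dose 5 (145 mg at t=32 h): 145·exp(−0.06931·11) = 67.645 mg/L
Dose 6 (175 mg at t=40 h): 175·exp(−0.06931·3) = 142.144 mg/L
C(43) = 7.615 + 10.165 + 17.698 + 95.120 + 67.645 + 142.144 = 340.386 mg/L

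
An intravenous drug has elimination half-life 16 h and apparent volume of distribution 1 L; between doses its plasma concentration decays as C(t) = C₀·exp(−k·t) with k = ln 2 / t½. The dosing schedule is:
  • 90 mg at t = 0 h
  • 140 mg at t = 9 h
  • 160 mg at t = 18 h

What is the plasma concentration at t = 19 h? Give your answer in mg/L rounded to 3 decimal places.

283.511 mg/L

k = ln 2 / 16 = 0.04332 per h
Dose 1 (90 mg at t=0 h): 90·exp(−0.04332·19) = 39.516 mg/L
Dose 2 (140 mg at t=9 h): 140·exp(−0.04332·10) = 90.779 mg/L
Dose 3 (160 mg at t=18 h): 160·exp(−0.04332·1) = 153.217 mg/L
C(19) = 39.516 + 90.779 + 153.217 = 283.511 mg/L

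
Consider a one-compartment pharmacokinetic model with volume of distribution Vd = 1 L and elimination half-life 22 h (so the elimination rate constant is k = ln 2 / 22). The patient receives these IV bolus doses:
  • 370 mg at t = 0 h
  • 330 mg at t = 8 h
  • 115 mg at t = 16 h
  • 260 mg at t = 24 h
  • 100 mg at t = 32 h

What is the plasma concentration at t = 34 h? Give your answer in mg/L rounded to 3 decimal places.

k = ln 2 / 22 = 0.03151 per h
Dose 1 (370 mg at t=0 h): 370·exp(−0.03151·34) = 126.757 mg/L
Dose 2 (330 mg at t=8 h): 330·exp(−0.03151·26) = 145.463 mg/L
Dose 3 (115 mg at t=16 h): 115·exp(−0.03151·18) = 65.223 mg/L
Dose 4 (260 mg at t=24 h): 260·exp(−0.03151·10) = 189.732 mg/L
Dose 5 (100 mg at t=32 h): 100·exp(−0.03151·2) = 93.893 mg/L
C(34) = 126.757 + 145.463 + 65.223 + 189.732 + 93.893 = 621.068 mg/L

621.068 mg/L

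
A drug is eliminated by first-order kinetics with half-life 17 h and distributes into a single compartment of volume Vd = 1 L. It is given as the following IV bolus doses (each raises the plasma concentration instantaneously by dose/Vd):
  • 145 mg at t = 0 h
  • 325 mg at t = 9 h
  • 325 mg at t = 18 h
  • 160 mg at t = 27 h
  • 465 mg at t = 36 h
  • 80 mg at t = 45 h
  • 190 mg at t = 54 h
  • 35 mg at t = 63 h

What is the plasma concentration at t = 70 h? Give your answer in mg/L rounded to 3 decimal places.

k = ln 2 / 17 = 0.04077 per h
Dose 1 (145 mg at t=0 h): 145·exp(−0.04077·70) = 8.353 mg/L
Dose 2 (325 mg at t=9 h): 325·exp(−0.04077·61) = 27.022 mg/L
Dose 3 (325 mg at t=18 h): 325·exp(−0.04077·52) = 39.002 mg/L
Dose 4 (160 mg at t=27 h): 160·exp(−0.04077·43) = 27.713 mg/L
Dose 5 (465 mg at t=36 h): 465·exp(−0.04077·34) = 116.250 mg/L
Dose 6 (80 mg at t=45 h): 80·exp(−0.04077·25) = 28.867 mg/L
Dose 7 (190 mg at t=54 h): 190·exp(−0.04077·16) = 98.954 mg/L
Dose 8 (35 mg at t=63 h): 35·exp(−0.04077·7) = 26.310 mg/L
C(70) = 8.353 + 27.022 + 39.002 + 27.713 + 116.250 + 28.867 + 98.954 + 26.310 = 372.470 mg/L

372.470 mg/L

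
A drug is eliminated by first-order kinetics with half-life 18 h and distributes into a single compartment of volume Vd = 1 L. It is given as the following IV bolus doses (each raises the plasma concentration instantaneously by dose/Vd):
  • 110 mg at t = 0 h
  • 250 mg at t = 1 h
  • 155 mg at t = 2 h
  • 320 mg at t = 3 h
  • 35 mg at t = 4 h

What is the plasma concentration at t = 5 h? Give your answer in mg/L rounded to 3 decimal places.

k = ln 2 / 18 = 0.03851 per h
Dose 1 (110 mg at t=0 h): 110·exp(−0.03851·5) = 90.735 mg/L
Dose 2 (250 mg at t=1 h): 250·exp(−0.03851·4) = 214.311 mg/L
Dose 3 (155 mg at t=2 h): 155·exp(−0.03851·3) = 138.089 mg/L
Dose 4 (320 mg at t=3 h): 320·exp(−0.03851·2) = 296.280 mg/L
Dose 5 (35 mg at t=4 h): 35·exp(−0.03851·1) = 33.678 mg/L
C(5) = 90.735 + 214.311 + 138.089 + 296.280 + 33.678 = 773.093 mg/L

773.093 mg/L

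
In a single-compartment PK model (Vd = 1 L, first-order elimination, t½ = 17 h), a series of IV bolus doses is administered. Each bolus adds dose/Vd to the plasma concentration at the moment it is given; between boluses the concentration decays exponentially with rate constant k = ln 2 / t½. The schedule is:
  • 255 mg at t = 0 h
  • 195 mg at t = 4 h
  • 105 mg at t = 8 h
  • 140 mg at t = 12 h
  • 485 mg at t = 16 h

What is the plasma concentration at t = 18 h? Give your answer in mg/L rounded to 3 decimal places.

859.071 mg/L

k = ln 2 / 17 = 0.04077 per h
Dose 1 (255 mg at t=0 h): 255·exp(−0.04077·18) = 122.406 mg/L
Dose 2 (195 mg at t=4 h): 195·exp(−0.04077·14) = 110.186 mg/L
Dose 3 (105 mg at t=8 h): 105·exp(−0.04077·10) = 69.841 mg/L
Dose 4 (140 mg at t=12 h): 140·exp(−0.04077·6) = 109.618 mg/L
Dose 5 (485 mg at t=16 h): 485·exp(−0.04077·2) = 447.019 mg/L
C(18) = 122.406 + 110.186 + 69.841 + 109.618 + 447.019 = 859.071 mg/L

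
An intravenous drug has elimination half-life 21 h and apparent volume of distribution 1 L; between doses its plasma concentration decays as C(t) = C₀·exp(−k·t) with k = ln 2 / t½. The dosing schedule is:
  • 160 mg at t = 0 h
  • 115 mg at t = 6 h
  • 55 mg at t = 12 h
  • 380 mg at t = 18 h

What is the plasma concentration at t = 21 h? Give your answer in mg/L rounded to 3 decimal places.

k = ln 2 / 21 = 0.03301 per h
Dose 1 (160 mg at t=0 h): 160·exp(−0.03301·21) = 80.000 mg/L
Dose 2 (115 mg at t=6 h): 115·exp(−0.03301·15) = 70.093 mg/L
Dose 3 (55 mg at t=12 h): 55·exp(−0.03301·9) = 40.865 mg/L
Dose 4 (380 mg at t=18 h): 380·exp(−0.03301·3) = 344.175 mg/L
C(21) = 80.000 + 70.093 + 40.865 + 344.175 = 535.133 mg/L

535.133 mg/L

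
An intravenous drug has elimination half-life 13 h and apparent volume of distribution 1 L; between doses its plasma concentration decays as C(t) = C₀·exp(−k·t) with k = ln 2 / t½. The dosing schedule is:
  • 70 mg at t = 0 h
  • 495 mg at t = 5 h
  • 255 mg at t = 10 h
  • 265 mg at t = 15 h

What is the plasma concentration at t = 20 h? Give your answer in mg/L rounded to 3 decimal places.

599.165 mg/L

k = ln 2 / 13 = 0.05332 per h
Dose 1 (70 mg at t=0 h): 70·exp(−0.05332·20) = 24.098 mg/L
Dose 2 (495 mg at t=5 h): 495·exp(−0.05332·15) = 222.466 mg/L
Dose 3 (255 mg at t=10 h): 255·exp(−0.05332·10) = 149.616 mg/L
Dose 4 (265 mg at t=15 h): 265·exp(−0.05332·5) = 202.986 mg/L
C(20) = 24.098 + 222.466 + 149.616 + 202.986 = 599.165 mg/L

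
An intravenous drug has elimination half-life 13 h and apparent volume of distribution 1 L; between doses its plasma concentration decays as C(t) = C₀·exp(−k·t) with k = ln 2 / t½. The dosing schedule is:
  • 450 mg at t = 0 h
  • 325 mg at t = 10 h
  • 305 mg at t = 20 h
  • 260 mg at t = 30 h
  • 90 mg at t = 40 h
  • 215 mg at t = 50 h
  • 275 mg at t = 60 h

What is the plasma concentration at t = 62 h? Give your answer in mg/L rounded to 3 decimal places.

k = ln 2 / 13 = 0.05332 per h
Dose 1 (450 mg at t=0 h): 450·exp(−0.05332·62) = 16.502 mg/L
Dose 2 (325 mg at t=10 h): 325·exp(−0.05332·52) = 20.312 mg/L
Dose 3 (305 mg at t=20 h): 305·exp(−0.05332·42) = 32.489 mg/L
Dose 4 (260 mg at t=30 h): 260·exp(−0.05332·32) = 47.204 mg/L
Dose 5 (90 mg at t=40 h): 90·exp(−0.05332·22) = 27.849 mg/L
Dose 6 (215 mg at t=50 h): 215·exp(−0.05332·12) = 113.387 mg/L
Dose 7 (275 mg at t=60 h): 275·exp(−0.05332·2) = 247.184 mg/L
C(62) = 16.502 + 20.312 + 32.489 + 47.204 + 27.849 + 113.387 + 247.184 = 504.928 mg/L

504.928 mg/L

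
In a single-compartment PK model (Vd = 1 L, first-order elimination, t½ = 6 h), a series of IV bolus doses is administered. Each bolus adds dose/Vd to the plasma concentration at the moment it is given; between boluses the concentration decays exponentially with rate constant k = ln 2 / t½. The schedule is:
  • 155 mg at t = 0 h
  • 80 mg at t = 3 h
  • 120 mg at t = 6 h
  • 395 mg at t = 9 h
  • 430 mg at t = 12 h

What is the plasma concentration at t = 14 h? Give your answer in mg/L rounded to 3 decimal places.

k = ln 2 / 6 = 0.11552 per h
Dose 1 (155 mg at t=0 h): 155·exp(−0.11552·14) = 30.756 mg/L
Dose 2 (80 mg at t=3 h): 80·exp(−0.11552·11) = 22.449 mg/L
Dose 3 (120 mg at t=6 h): 120·exp(−0.11552·8) = 47.622 mg/L
Dose 4 (395 mg at t=9 h): 395·exp(−0.11552·5) = 221.686 mg/L
Dose 5 (430 mg at t=12 h): 430·exp(−0.11552·2) = 341.291 mg/L
C(14) = 30.756 + 22.449 + 47.622 + 221.686 + 341.291 = 663.805 mg/L

663.805 mg/L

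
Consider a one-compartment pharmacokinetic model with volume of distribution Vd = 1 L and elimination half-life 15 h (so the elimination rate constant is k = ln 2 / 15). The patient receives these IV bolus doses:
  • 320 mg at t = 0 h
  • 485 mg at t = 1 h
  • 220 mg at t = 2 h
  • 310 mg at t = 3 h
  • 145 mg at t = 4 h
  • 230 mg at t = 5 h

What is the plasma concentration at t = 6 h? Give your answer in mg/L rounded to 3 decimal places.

1432.016 mg/L

k = ln 2 / 15 = 0.04621 per h
Dose 1 (320 mg at t=0 h): 320·exp(−0.04621·6) = 242.515 mg/L
Dose 2 (485 mg at t=1 h): 485·exp(−0.04621·5) = 384.945 mg/L
Dose 3 (220 mg at t=2 h): 220·exp(−0.04621·4) = 182.872 mg/L
Dose 4 (310 mg at t=3 h): 310·exp(−0.04621·3) = 269.871 mg/L
Dose 5 (145 mg at t=4 h): 145·exp(−0.04621·2) = 132.200 mg/L
Dose 6 (230 mg at t=5 h): 230·exp(−0.04621·1) = 219.614 mg/L
C(6) = 242.515 + 384.945 + 182.872 + 269.871 + 132.200 + 219.614 = 1432.016 mg/L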